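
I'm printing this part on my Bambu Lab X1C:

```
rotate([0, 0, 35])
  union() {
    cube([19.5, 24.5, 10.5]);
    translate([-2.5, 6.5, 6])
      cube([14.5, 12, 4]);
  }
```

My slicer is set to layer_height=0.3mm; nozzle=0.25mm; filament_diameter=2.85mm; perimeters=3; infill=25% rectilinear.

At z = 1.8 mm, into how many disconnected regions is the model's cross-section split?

1

At z = 1.8 mm: the 19.5×24.5 cube contributes its full rectangle; the cube at (-2.5, 6.5) is not intersected at this z (z outside [6, 10]); Merging all regions: only the 19.5×24.5 cube is present, so the union is just that shape — 1 connected region; (rotated 35° about Z; rotation is an isometry so areas/perimeters/island counts are preserved). The result has 1 disconnected region.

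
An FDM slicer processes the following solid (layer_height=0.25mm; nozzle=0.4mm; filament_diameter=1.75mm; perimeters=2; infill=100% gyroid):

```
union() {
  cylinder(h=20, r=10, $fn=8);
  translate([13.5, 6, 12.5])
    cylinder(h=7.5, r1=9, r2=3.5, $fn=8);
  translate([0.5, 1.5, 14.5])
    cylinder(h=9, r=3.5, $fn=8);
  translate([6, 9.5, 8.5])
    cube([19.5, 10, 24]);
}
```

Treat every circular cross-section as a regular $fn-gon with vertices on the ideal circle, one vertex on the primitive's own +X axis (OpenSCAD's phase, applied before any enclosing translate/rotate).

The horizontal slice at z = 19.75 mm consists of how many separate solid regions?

2

At z = 19.75 mm: the r=10 cylinder contributes a regular 8-gon of circumradius 10; the cone at (13.5, 6) contributes a regular 8-gon of circumradius 3.683 (interpolated between r1=9 and r2=3.5 at t=0.967); the r=3.5 cylinder at (0.5, 1.5) gives a regular 8-gon of circumradius 3.5 (constant along its height); the cube at (6, 9.5) is present — its section is the full 19.5×10 rectangle; Taking the union: the regions partially overlap (shared area 34.73 mm²), so overlapping operands fuse into one piece — 2 connected regions. The result has 2 disconnected regions.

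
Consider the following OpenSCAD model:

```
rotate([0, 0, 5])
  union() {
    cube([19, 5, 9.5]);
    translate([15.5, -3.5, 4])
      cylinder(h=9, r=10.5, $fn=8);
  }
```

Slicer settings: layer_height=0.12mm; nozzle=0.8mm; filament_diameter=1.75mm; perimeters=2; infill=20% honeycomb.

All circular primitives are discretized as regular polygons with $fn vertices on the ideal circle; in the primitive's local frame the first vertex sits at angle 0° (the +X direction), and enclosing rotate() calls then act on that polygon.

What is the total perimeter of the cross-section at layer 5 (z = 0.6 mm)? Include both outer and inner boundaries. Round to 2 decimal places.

48.00 mm

At z = 0.6 mm: the 19×5 cube contributes its full rectangle (perimeter 48.00 mm); the cylinder at (15.5, -3.5) is absent (z outside [4, 13]); Combining (union): only the 19×5 cube is present, so the union is just that shape — boundary = 48.00 mm; (whole slice rotated 5° about Z — lengths, areas and connectivity unchanged). Overall, the cross-section is a single solid region. Total boundary length (outer) = 48.00 mm.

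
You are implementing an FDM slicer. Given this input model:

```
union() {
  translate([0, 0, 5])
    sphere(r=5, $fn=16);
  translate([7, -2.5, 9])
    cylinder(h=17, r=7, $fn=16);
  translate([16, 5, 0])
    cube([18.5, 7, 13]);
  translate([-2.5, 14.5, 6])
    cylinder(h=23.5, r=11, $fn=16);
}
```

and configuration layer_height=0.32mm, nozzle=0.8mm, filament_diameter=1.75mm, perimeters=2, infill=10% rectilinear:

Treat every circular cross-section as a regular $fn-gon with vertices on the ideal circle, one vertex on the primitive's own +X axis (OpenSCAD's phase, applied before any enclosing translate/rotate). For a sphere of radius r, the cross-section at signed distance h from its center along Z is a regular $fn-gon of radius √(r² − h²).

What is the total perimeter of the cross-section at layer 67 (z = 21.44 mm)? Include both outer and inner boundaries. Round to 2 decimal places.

At z = 21.44 mm: the sphere is absent (|z−center|=16.440 > r=5); the r=7 cylinder at (7, -2.5) gives a regular 16-gon of circumradius 7 (constant along its height) (perimeter = 2·16·7.000·sin(180°/16) = 43.70 mm); the cube at (16, 5) is not intersected at this z (z outside [0, 13]); the cylinder at (-2.5, 14.5): section is a regular 16-gon, circumradius r=11 (perimeter = 2·16·11.000·sin(180°/16) = 68.67 mm); Combining (union): the 2 present regions are separate (no shared area or edge), so areas and boundary lengths simply add and each stays a separate island — boundary = 112.37 mm. Overall, the cross-section has 2 separate islands. Total boundary length (outer) = 112.37 mm.

112.37 mm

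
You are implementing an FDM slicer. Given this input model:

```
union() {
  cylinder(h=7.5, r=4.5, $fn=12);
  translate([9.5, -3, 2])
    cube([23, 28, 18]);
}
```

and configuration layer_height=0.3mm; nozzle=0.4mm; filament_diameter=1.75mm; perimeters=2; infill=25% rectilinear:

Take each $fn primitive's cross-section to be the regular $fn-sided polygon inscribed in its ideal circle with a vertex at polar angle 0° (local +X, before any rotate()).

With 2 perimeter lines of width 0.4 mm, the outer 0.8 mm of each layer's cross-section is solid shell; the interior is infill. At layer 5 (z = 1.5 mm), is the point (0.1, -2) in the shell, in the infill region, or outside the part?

infill

At z = 1.5 mm: the cylinder: section is a regular 12-gon, circumradius r=4.5; the cube at (9.5, -3) does not reach this height (z outside [2, 20]); Combining (union): only the r=4.5 cylinder is present, so the union is just that shape — 1 connected region. Overall, the cross-section is a single solid region. The nearest boundary edge runs (-0.00, -4.50)→(2.25, -3.90); distance from the point to it = 2.39 mm. The point is inside the cross-section and 2.39 mm from the nearest boundary — more than the 0.8 mm shell width (2 × 0.4), so it's in the infill interior.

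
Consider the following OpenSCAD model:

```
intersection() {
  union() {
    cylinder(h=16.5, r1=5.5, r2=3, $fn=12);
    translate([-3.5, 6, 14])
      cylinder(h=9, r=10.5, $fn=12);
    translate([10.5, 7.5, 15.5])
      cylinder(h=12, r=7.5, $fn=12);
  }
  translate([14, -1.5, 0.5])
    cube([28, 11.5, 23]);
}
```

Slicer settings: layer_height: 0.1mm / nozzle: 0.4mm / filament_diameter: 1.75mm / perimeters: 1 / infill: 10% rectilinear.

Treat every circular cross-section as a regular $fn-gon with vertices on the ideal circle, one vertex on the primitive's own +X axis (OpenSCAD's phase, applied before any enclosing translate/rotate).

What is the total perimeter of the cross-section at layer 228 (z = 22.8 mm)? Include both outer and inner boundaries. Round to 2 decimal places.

At z = 22.8 mm: the cone is absent (z outside [0, 16.5]); the r=10.5 cylinder at (-3.5, 6) gives a regular 12-gon of circumradius 10.5 (constant along its height) (perimeter = 2·12·10.500·sin(180°/12) = 65.22 mm); the r=7.5 cylinder at (10.5, 7.5) contributes a regular 12-gon of circumradius 7.5 (perimeter = 2·12·7.500·sin(180°/12) = 46.59 mm); Combining (union): the regions partially overlap (shared area 24.75 mm²), so the edge portions inside another operand are dropped and the merged outline is re-measured after clipping — boundary = 89.41 mm; the 28×11.5 cube at (14, -1.5) contributes its full rectangle (perimeter 79.00 mm); Keeping only the common overlap: the 28×11.5 cube at (14, -1.5) partially overlaps that combined region; clipping to the common part keeps 26.74 mm² — boundary = 23.00 mm. Overall, the cross-section is a single solid region. Total boundary length (outer) = 23.00 mm.

23.00 mm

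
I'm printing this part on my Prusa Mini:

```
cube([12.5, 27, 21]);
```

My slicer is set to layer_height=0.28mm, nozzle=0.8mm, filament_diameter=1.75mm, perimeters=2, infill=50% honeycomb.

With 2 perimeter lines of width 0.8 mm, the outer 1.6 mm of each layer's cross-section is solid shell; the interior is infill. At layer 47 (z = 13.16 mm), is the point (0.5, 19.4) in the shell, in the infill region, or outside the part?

At z = 13.16 mm: the cube is present — its section is the full 12.5×27 rectangle. Overall, the cross-section is a single solid region. The nearest boundary edge runs (0.00, 27.00)→(0.00, 0.00); distance from the point to it = 0.50 mm. The point is inside the cross-section, 0.50 mm from the nearest boundary — within the 1.6 mm shell band (2 × 0.8).

shell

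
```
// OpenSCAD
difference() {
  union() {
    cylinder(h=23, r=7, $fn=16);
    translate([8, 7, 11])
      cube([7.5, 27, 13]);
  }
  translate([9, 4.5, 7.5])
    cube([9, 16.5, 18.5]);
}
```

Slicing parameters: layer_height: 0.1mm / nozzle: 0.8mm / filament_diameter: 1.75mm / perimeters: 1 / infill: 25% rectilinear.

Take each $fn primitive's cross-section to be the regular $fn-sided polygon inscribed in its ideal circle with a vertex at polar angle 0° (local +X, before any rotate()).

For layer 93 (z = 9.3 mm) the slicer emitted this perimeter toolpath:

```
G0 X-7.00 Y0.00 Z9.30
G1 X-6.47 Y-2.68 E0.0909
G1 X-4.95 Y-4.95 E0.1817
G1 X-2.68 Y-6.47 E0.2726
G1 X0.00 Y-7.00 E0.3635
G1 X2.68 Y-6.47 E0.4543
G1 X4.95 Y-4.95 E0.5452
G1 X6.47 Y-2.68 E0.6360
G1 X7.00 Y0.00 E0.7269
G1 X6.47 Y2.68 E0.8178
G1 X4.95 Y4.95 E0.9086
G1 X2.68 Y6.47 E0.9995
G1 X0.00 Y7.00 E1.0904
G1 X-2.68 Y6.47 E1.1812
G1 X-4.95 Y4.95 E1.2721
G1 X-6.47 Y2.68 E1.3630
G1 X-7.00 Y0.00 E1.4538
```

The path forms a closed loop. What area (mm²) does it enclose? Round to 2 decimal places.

150.08 mm²

Apply the shoelace formula to the sequence of (X, Y) vertices; enclosed area = 150.08 mm².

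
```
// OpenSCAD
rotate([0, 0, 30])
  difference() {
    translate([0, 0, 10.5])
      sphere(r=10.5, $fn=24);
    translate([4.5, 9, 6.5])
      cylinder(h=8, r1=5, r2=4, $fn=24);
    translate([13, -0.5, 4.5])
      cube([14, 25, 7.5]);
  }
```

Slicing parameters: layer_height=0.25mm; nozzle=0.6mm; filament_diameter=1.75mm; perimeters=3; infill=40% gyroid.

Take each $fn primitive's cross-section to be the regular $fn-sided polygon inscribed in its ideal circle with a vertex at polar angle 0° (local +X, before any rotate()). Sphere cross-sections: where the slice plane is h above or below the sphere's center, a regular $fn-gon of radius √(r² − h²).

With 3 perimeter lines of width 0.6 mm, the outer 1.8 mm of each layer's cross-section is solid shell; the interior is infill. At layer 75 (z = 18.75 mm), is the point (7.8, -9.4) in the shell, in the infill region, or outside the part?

At z = 18.75 mm: the r=10.5 sphere slices to a regular 24-gon of circumradius 6.495 (√(r²−h²) with h=8.25 from center); the cone at (4.5, 9) is absent (z outside [6.5, 14.5]); the cube at (13, -0.5) is not intersected at this z (z outside [4.5, 12]); After the difference (first − rest): none of the subtracted shapes is present at this height, so the r=10.5 sphere is unchanged — 1 connected region; (whole slice rotated 30° about Z — lengths, areas and connectivity unchanged). Overall, the cross-section is a single solid region. Undo the 30° rotation: the query point maps to (2.055, -12.041) in the un-rotated model frame. The nearest boundary edge runs (-0.00, -6.50)→(1.68, -6.27); distance from the point to it = 5.77 mm. The point is not inside any of the regions above, so it lies outside the cross-section (5.77 mm from the nearest boundary).

outside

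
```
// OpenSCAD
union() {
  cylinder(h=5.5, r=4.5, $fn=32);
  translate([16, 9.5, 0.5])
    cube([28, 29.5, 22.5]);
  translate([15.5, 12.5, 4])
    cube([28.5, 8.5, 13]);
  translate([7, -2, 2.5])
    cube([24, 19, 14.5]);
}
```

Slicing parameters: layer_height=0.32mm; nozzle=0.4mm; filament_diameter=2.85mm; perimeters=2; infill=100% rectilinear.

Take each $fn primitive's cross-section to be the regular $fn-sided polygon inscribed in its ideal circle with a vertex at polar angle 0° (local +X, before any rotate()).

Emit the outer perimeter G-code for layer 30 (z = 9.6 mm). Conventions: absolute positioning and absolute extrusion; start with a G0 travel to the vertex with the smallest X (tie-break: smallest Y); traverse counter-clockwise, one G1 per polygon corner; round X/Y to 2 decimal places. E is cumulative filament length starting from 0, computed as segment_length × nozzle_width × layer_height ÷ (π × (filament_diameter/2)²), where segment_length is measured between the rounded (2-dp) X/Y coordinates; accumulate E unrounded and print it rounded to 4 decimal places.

G0 X7.00 Y-2.00 Z9.60
G1 X31.00 Y-2.00 E0.4816
G1 X31.00 Y9.50 E0.7123
G1 X44.00 Y9.50 E0.9731
G1 X44.00 Y39.00 E1.5650
G1 X16.00 Y39.00 E2.1268
G1 X16.00 Y21.00 E2.4880
G1 X15.50 Y21.00 E2.4980
G1 X15.50 Y17.00 E2.5783
G1 X7.00 Y17.00 E2.7488
G1 X7.00 Y-2.00 E3.1301

At z = 9.6 mm: the cylinder is not intersected at this z (z outside [0, 5.5]); the 28×29.5 cube at (16, 9.5) contributes its full rectangle; the cube at (15.5, 12.5) is present — its section is the full 28.5×8.5 rectangle; the cube at (7, -2) is present — its section is the full 24×19 rectangle; Taking the union: the regions partially overlap (shared area 352.75 mm²), so overlapping operands fuse into one piece — 1 connected region. The outline is a single polygon with 10 vertices. Extrusion per mm of travel: 0.4 × 0.32 / (π × 1.425²) = 0.020065. Accumulating E over each segment gives final E = 3.1301.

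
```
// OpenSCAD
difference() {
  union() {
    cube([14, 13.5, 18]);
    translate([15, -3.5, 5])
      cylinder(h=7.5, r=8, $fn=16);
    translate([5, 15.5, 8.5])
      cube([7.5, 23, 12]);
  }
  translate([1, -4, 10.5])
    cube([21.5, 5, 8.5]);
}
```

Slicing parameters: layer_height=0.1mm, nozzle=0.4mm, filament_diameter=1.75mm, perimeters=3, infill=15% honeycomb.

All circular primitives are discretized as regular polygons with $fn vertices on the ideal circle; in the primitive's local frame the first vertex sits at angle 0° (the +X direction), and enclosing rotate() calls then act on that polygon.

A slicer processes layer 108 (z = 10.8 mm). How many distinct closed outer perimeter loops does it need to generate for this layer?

3

At z = 10.8 mm: the cube is present — its section is the full 14×13.5 rectangle; the r=8 cylinder at (15, -3.5) contributes a regular 16-gon of circumradius 8; the 7.5×23 cube at (5, 15.5) contributes its full rectangle; Combining (union): the regions partially overlap (shared area 17.85 mm²), so overlapping operands fuse into one piece — 2 connected regions; the cube at (1, -4) is present — its section is the full 21.5×5 rectangle; After the difference (first − rest): starting from that combined region, the 21.5×5 cube at (1, -4) partially overlaps it — only the 81.33 mm² overlap (of its 107.50 mm²) is removed, clipping the outline — 3 connected regions. The result has 3 disconnected regions.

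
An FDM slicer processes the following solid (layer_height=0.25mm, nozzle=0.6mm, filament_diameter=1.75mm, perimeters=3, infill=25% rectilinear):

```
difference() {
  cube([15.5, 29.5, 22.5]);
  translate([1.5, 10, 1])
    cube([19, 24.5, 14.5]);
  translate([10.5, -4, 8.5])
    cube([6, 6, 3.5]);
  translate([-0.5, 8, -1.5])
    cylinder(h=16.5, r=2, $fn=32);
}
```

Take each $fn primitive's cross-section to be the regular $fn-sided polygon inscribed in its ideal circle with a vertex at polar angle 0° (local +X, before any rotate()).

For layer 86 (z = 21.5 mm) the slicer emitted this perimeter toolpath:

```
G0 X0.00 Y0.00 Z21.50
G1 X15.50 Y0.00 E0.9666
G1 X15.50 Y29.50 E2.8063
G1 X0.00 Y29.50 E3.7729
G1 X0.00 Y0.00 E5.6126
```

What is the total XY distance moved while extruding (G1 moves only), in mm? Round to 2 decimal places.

Sum the Euclidean lengths of each G1 segment: total = 90.00 mm.

90.00 mm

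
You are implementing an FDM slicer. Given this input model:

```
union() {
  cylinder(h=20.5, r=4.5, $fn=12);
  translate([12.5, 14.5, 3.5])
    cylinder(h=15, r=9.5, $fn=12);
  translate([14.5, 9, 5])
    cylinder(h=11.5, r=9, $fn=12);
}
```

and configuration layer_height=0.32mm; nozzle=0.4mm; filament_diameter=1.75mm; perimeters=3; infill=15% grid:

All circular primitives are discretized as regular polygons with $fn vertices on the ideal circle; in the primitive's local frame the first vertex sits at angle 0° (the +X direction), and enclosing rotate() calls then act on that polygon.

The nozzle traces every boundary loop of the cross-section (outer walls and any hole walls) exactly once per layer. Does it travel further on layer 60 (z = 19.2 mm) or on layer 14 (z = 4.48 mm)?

layer 14 (z = 4.48 mm)

Layer 60 (z = 19.2): the cylinder: section is a regular 12-gon, circumradius r=4.5 (perimeter = 2·12·4.500·sin(180°/12) = 27.95 mm); the cylinder at (12.5, 14.5) does not reach this height (z outside [3.5, 18.5]); the cylinder at (14.5, 9) is absent (z outside [5, 16.5]); Combining (union): only the r=4.5 cylinder is present, so the union is just that shape — boundary = 27.95 mm. So its perimeter = 27.95 mm. Layer 14 (z = 4.48): the cylinder: section is a regular 12-gon, circumradius r=4.5 (perimeter = 2·12·4.500·sin(180°/12) = 27.95 mm); the r=9.5 cylinder at (12.5, 14.5) gives a regular 12-gon of circumradius 9.5 (constant along its height) (perimeter = 2·12·9.500·sin(180°/12) = 59.01 mm); the cylinder at (14.5, 9) is absent (z outside [5, 16.5]); Merging all regions: the 2 present regions are separate (no shared area or edge), so areas and boundary lengths simply add and each stays a separate island — boundary = 86.96 mm. So its perimeter = 86.96 mm. Layer 14 is larger (86.96 vs 27.95 mm).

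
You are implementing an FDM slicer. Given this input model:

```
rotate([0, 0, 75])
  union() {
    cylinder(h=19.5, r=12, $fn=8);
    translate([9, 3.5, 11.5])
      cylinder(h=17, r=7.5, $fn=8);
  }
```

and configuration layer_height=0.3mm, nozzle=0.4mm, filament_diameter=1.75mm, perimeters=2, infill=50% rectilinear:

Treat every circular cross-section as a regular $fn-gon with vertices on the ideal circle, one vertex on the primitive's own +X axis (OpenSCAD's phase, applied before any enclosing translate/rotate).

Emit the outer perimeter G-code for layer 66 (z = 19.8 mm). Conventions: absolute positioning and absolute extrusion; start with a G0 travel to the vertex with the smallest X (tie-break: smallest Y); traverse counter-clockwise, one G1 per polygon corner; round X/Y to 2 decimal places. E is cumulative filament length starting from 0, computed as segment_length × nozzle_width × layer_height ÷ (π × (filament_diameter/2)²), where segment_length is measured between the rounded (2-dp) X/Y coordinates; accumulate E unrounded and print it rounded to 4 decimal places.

At z = 19.8 mm: the cylinder does not reach this height (z outside [0, 19.5]); the r=7.5 cylinder at (9, 3.5) contributes a regular 8-gon of circumradius 7.5; Taking the union: only the r=7.5 cylinder at (9, 3.5) is present, so the union is just that shape — 1 connected region; (rotated 75° about Z; rotation is an isometry so areas/perimeters/island counts are preserved). The outline is a single polygon with 8 vertices. Extrusion per mm of travel: 0.4 × 0.3 / (π × 0.875²) = 0.049890. Accumulating E over each segment gives final E = 2.2911.

G0 X-8.30 Y11.54 Z19.80
G1 X-7.55 Y5.85 E0.2863
G1 X-2.99 Y2.35 E0.5731
G1 X2.70 Y3.10 E0.8594
G1 X6.19 Y7.66 E1.1459
G1 X5.44 Y13.35 E1.4323
G1 X0.89 Y16.84 E1.7183
G1 X-4.80 Y16.09 E2.0047
G1 X-8.30 Y11.54 E2.2911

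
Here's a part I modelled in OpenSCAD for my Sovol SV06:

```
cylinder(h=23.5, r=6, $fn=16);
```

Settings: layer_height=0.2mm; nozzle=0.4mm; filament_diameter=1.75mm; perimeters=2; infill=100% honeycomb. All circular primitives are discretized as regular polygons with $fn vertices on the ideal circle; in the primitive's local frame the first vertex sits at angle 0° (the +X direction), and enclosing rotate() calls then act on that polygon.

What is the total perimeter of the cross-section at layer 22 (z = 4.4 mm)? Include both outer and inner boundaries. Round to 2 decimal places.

At z = 4.4 mm: the cylinder: section is a regular 16-gon, circumradius r=6 (perimeter = 2·16·6.000·sin(180°/16) = 37.46 mm). Overall, the cross-section is a single solid region. Total boundary length (outer) = 37.46 mm.

37.46 mm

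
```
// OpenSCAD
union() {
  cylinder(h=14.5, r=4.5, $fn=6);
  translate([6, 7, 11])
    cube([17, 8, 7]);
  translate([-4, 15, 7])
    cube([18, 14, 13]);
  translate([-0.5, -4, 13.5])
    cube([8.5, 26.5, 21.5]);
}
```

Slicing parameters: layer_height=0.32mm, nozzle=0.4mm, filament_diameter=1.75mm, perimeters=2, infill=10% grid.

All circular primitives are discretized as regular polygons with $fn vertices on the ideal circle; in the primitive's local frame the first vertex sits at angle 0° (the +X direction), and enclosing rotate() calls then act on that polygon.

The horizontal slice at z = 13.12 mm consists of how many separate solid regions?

2

At z = 13.12 mm: the r=4.5 cylinder contributes a regular 6-gon of circumradius 4.5; the cube at (6, 7) (footprint 17×8) is included at this height; the cube at (-4, 15) (footprint 18×14) is included at this height; the cube at (-0.5, -4) does not reach this height (z outside [13.5, 35]); Combining (union): the 3 present regions share edge segments without overlapping in area, so areas simply add but the touching pieces fuse into one outline (the shared edge portions become interior and drop out of the boundary) — 2 connected regions. The result has 2 disconnected regions.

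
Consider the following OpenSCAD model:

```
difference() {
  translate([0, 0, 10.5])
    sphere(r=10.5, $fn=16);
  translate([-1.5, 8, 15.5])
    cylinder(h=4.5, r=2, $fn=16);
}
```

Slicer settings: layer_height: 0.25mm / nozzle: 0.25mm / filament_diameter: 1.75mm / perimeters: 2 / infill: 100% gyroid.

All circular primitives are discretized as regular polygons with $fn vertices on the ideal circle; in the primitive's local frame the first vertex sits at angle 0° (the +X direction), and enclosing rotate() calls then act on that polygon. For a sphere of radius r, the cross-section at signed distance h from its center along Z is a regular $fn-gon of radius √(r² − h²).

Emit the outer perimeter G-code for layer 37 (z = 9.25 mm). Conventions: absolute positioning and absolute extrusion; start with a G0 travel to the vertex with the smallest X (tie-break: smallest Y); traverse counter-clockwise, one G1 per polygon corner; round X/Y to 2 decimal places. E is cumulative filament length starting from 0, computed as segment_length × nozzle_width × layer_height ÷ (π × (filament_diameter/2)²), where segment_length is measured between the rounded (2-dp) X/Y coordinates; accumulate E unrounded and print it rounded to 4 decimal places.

At z = 9.25 mm: the sphere: section is a regular 16-gon, circumradius = √(r²−h²) = √(10.5²−1.25²) = 10.425; the cylinder at (-1.5, 8) is not intersected at this z (z outside [15.5, 20]); Taking the first minus the rest: none of the subtracted shapes is present at this height, so the r=10.5 sphere is unchanged — 1 connected region. The outline is a single polygon with 16 vertices. Extrusion per mm of travel: 0.25 × 0.25 / (π × 0.875²) = 0.025984. Accumulating E over each segment gives final E = 1.6911.

G0 X-10.43 Y0.00 Z9.25
G1 X-9.63 Y-3.99 E0.1057
G1 X-7.37 Y-7.37 E0.2114
G1 X-3.99 Y-9.63 E0.3170
G1 X0.00 Y-10.43 E0.4228
G1 X3.99 Y-9.63 E0.5285
G1 X7.37 Y-7.37 E0.6342
G1 X9.63 Y-3.99 E0.7398
G1 X10.43 Y0.00 E0.8456
G1 X9.63 Y3.99 E0.9513
G1 X7.37 Y7.37 E1.0570
G1 X3.99 Y9.63 E1.1626
G1 X0.00 Y10.43 E1.2684
G1 X-3.99 Y9.63 E1.3741
G1 X-7.37 Y7.37 E1.4798
G1 X-9.63 Y3.99 E1.5854
G1 X-10.43 Y0.00 E1.6911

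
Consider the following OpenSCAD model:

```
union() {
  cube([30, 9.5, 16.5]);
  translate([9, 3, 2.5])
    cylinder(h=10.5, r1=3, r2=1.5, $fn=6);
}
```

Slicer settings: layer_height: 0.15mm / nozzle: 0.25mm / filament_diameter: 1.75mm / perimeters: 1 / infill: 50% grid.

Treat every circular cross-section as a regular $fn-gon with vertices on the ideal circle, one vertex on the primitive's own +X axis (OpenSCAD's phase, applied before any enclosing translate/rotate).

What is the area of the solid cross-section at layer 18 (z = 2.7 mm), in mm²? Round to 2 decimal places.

At z = 2.7 mm: the 30×9.5 cube contributes its full rectangle (area 285.00 mm²); the cone at (9, 3) (r1=3→r2=1.5) has section circumradius 2.971 here — a regular 6-gon (area = (6/2)·2.971²·sin(360°/6) = 22.94 mm²); Combining (union): the cone at (9, 3) lies entirely inside the 30×9.5 cube, so the union is just the 30×9.5 cube — area = 285.00 mm². Overall, the cross-section is a single solid region. Net area = 285.00 mm².

285.00 mm²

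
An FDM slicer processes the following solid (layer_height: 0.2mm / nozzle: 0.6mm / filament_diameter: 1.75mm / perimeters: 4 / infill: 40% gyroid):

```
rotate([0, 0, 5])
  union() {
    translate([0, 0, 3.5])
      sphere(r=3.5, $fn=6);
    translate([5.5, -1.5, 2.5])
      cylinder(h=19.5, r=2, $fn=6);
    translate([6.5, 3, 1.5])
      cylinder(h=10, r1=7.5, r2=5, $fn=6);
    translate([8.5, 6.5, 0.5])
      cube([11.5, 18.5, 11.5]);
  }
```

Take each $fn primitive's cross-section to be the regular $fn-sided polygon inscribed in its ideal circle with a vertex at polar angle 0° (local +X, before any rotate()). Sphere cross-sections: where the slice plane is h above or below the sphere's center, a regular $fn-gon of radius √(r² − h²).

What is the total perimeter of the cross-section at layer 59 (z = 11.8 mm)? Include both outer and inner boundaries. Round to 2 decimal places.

At z = 11.8 mm: the sphere does not reach this height (|z−center|=8.300 > r=3.5); the cylinder at (5.5, -1.5): section is a regular 6-gon, circumradius r=2 (perimeter = 2·6·2.000·sin(180°/6) = 12.00 mm); the cone at (6.5, 3) is not intersected at this z (z outside [1.5, 11.5]); the 11.5×18.5 cube at (8.5, 6.5) contributes its full rectangle (perimeter 60.00 mm); Merging all regions: the 2 present regions are separate (no shared area or edge), so areas and boundary lengths simply add and each stays a separate island — boundary = 72.00 mm; (rotated 5° about Z; rotation is an isometry so areas/perimeters/island counts are preserved). Overall, the cross-section has 2 separate islands. Total boundary length (outer) = 72.00 mm.

72.00 mm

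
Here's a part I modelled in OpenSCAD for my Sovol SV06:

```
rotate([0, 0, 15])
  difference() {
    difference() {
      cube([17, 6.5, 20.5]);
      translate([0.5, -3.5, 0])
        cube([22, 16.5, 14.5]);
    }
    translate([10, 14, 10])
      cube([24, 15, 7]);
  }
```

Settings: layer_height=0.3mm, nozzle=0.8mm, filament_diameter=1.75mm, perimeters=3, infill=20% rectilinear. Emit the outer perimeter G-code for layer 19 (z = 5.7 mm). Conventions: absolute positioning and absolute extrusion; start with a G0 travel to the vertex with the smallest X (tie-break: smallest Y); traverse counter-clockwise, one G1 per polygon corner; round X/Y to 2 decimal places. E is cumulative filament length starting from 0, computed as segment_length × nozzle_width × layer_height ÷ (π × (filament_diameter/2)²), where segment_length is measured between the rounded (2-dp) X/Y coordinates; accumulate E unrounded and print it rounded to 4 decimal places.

At z = 5.7 mm: the 17×6.5 cube contributes its full rectangle; the 22×16.5 cube at (0.5, -3.5) contributes its full rectangle; After the difference (first − rest): starting from the 17×6.5 cube, the 22×16.5 cube at (0.5, -3.5) partially overlaps it — only the 107.25 mm² overlap (of its 363.00 mm²) is removed, clipping the outline — 1 connected region; the cube at (10, 14) does not reach this height (z outside [10, 17]); After the difference (first − rest): none of the subtracted shapes is present at this height, so the result so far is unchanged — 1 connected region; (whole slice rotated 15° about Z — lengths, areas and connectivity unchanged). The outline is a single polygon with 4 vertices. Extrusion per mm of travel: 0.8 × 0.3 / (π × 0.875²) = 0.099780. Accumulating E over each segment gives final E = 1.3966.

G0 X-1.68 Y6.28 Z5.70
G1 X0.00 Y0.00 E0.6487
G1 X0.48 Y0.13 E0.6983
G1 X-1.20 Y6.41 E1.3469
G1 X-1.68 Y6.28 E1.3966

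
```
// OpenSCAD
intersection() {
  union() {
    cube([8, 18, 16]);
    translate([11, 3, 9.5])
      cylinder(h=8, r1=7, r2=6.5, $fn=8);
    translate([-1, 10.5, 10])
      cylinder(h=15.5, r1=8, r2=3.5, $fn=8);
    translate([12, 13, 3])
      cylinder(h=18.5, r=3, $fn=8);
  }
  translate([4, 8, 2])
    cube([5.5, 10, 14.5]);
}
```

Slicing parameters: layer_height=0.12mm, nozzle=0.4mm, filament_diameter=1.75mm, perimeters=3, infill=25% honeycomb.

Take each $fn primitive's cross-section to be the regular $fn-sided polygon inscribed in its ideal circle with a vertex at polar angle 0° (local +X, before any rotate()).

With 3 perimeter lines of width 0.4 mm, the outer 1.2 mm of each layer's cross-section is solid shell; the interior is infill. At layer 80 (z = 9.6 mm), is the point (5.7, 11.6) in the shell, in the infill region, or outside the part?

At z = 9.6 mm: the 8×18 cube contributes its full rectangle; the cone at (11, 3) contributes a regular 8-gon of circumradius 6.994 (interpolated between r1=7 and r2=6.5 at t=0.012); the cone at (-1, 10.5) is not intersected at this z (z outside [10, 25.5]); the cylinder at (12, 13): section is a regular 8-gon, circumradius r=3; Merging all regions: the regions partially overlap (shared area 25.59 mm²), so overlapping operands fuse into one piece — 2 connected regions; the 5.5×10 cube at (4, 8) contributes its full rectangle; Keeping only the common overlap: the 5.5×10 cube at (4, 8) partially overlaps that combined region; clipping to the common part keeps 42.20 mm² — 2 connected regions. Overall, the cross-section has 2 separate islands. The nearest boundary edge runs (4.00, 8.00)→(4.00, 18.00); distance from the point to it = 1.70 mm. (Shell/infill is judged within the island containing the point — the largest one.) The point is inside the cross-section and 1.70 mm from the nearest boundary — more than the 1.2 mm shell width (3 × 0.4), so it's in the infill interior.

infill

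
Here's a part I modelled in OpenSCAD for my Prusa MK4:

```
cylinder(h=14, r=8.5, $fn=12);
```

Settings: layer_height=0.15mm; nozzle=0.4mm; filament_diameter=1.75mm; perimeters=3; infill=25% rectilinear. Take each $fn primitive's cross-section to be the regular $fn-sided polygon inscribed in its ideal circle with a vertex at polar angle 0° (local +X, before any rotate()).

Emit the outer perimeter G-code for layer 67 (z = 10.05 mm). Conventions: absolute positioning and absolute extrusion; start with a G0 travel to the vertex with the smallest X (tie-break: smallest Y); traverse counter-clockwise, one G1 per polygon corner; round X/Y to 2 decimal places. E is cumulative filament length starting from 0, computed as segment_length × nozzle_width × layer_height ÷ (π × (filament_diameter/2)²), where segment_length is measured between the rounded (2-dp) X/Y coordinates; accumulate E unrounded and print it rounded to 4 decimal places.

At z = 10.05 mm: the r=8.5 cylinder contributes a regular 12-gon of circumradius 8.5. The outline is a single polygon with 12 vertices. Extrusion per mm of travel: 0.4 × 0.15 / (π × 0.875²) = 0.024945. Accumulating E over each segment gives final E = 1.3170.

G0 X-8.50 Y0.00 Z10.05
G1 X-7.36 Y-4.25 E0.1098
G1 X-4.25 Y-7.36 E0.2195
G1 X0.00 Y-8.50 E0.3292
G1 X4.25 Y-7.36 E0.4390
G1 X7.36 Y-4.25 E0.5487
G1 X8.50 Y0.00 E0.6585
G1 X7.36 Y4.25 E0.7682
G1 X4.25 Y7.36 E0.8780
G1 X0.00 Y8.50 E0.9877
G1 X-4.25 Y7.36 E1.0975
G1 X-7.36 Y4.25 E1.2072
G1 X-8.50 Y0.00 E1.3170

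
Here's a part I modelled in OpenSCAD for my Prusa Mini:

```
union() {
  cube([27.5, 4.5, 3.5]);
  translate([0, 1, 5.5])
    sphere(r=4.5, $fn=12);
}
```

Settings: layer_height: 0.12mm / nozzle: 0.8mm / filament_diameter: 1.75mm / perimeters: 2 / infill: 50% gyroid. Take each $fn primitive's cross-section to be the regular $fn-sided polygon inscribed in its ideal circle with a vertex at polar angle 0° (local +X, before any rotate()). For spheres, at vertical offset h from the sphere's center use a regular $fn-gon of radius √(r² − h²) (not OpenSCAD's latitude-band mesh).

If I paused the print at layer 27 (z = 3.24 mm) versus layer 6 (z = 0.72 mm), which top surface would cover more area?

layer 27 (z = 3.24 mm)

Layer 27 (z = 3.24): the 27.5×4.5 cube contributes its full rectangle (area 123.75 mm²); the r=4.5 sphere at (0, 1) slices to a regular 12-gon of circumradius 3.891 (√(r²−h²) with h=2.26 from center) (area = (12/2)·3.891²·sin(360°/12) = 45.43 mm²); Merging all regions: the regions partially overlap — summed areas 169.18 mm² minus the doubly-counted overlap 14.83 mm² gives 154.35 mm² — area = 154.35 mm². So its area = 154.35 mm². Layer 6 (z = 0.72): the 27.5×4.5 cube contributes its full rectangle (area 123.75 mm²); the sphere at (0, 1) is not intersected at this z (|z−center|=4.780 > r=4.5); Taking the union: only the 27.5×4.5 cube is present, so the union is just that shape — area = 123.75 mm². So its area = 123.75 mm². Layer 27 is larger (154.35 vs 123.75 mm²).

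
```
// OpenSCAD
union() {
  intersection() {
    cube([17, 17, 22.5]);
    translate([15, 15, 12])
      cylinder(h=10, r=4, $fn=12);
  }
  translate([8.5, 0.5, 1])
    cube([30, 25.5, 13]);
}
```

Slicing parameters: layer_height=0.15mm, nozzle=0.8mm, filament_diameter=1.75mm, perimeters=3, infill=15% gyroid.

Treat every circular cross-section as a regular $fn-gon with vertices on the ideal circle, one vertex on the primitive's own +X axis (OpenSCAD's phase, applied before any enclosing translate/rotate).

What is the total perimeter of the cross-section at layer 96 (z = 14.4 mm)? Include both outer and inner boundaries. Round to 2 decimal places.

21.28 mm

At z = 14.4 mm: the cube is present — its section is the full 17×17 rectangle (perimeter 68.00 mm); the r=4 cylinder at (15, 15) contributes a regular 12-gon of circumradius 4 (perimeter = 2·12·4.000·sin(180°/12) = 24.85 mm); Keeping only the common overlap: the r=4 cylinder at (15, 15) partially overlaps the 17×17 cube; clipping to the common part keeps 30.93 mm² — boundary = 21.28 mm; the cube at (8.5, 0.5) does not reach this height (z outside [1, 14]); Combining (union): only the result so far is present, so the union is just that shape — boundary = 21.28 mm. Overall, the cross-section is a single solid region. Total boundary length (outer) = 21.28 mm.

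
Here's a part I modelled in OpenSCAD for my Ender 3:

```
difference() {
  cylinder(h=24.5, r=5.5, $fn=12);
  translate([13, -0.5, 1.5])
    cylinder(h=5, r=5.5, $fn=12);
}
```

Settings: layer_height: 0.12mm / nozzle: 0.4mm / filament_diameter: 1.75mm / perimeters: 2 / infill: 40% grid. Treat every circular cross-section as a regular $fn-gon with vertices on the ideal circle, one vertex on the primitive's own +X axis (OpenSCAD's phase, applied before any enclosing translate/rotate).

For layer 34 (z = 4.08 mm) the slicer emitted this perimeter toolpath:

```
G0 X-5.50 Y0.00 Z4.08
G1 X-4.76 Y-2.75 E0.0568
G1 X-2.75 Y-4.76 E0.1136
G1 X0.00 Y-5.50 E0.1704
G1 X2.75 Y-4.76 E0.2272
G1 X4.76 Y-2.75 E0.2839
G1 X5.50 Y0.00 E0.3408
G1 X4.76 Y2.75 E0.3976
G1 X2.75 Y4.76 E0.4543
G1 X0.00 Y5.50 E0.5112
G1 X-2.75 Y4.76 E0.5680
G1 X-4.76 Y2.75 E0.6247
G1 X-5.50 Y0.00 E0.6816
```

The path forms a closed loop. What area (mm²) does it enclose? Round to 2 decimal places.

90.69 mm²

Apply the shoelace formula to the sequence of (X, Y) vertices; enclosed area = 90.69 mm².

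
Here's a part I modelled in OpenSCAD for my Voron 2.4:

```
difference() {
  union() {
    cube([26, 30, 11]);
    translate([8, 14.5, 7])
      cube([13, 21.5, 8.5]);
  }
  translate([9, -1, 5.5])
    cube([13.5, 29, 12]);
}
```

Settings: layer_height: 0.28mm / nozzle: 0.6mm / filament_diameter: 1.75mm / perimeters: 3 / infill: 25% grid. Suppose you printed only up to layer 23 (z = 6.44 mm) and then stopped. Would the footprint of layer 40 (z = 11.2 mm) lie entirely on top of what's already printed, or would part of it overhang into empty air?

Compare the two slices. At z = 6.44: the cube is present — its section is the full 26×30 rectangle (area 780.00 mm²); the cube at (8, 14.5) does not reach this height (z outside [7, 15.5]); Combining (union): only the 26×30 cube is present, so the union is just that shape — area = 780.00 mm²; the cube at (9, -1) is present — its section is the full 13.5×29 rectangle (area 391.50 mm²); Subtracting the remaining from the first: starting from that combined region (780.00 mm²), the 13.5×29 cube at (9, -1) partially overlaps it — only the 378.00 mm² overlap (of its 391.50 mm²) is removed, clipping the outline — area = 402.00 mm². At z = 11.2: the cube is absent (z outside [0, 11]); the cube at (8, 14.5) (footprint 13×21.5) is included at this height (area 279.50 mm²); Merging all regions: only the 13×21.5 cube at (8, 14.5) is present, so the union is just that shape — area = 279.50 mm²; the cube at (9, -1) is present — its section is the full 13.5×29 rectangle (area 391.50 mm²); Subtracting the remaining from the first: starting from the result so far (279.50 mm²), the 13.5×29 cube at (9, -1) partially overlaps it — only the 162.00 mm² overlap (of its 391.50 mm²) is removed, clipping the outline — area = 117.50 mm². Checking containment: at z = 11.2 the cross-section extends beyond the z = 6.44 cross-section by about 78.00 mm².

part overhangs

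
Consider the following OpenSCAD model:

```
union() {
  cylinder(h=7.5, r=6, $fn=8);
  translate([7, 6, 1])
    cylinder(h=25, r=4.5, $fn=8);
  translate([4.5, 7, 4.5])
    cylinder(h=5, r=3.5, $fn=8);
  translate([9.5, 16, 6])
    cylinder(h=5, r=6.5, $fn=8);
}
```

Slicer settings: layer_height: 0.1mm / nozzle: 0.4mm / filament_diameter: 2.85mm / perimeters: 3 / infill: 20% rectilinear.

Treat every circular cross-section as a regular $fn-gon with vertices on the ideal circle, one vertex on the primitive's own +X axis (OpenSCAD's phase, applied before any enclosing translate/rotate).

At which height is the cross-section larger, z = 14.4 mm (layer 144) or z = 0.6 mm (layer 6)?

Layer 144 (z = 14.4): the cylinder is absent (z outside [0, 7.5]); the r=4.5 cylinder at (7, 6) contributes a regular 8-gon of circumradius 4.5 (area = (8/2)·4.500²·sin(360°/8) = 57.28 mm²); the cylinder at (4.5, 7) does not reach this height (z outside [4.5, 9.5]); the cylinder at (9.5, 16) is absent (z outside [6, 11]); Merging all regions: only the r=4.5 cylinder at (7, 6) is present, so the union is just that shape — area = 57.28 mm². So its area = 57.28 mm². Layer 6 (z = 0.6): the cylinder: section is a regular 8-gon, circumradius r=6 (area = (8/2)·6.000²·sin(360°/8) = 101.82 mm²); the cylinder at (7, 6) is not intersected at this z (z outside [1, 26]); the cylinder at (4.5, 7) is absent (z outside [4.5, 9.5]); the cylinder at (9.5, 16) is not intersected at this z (z outside [6, 11]); Merging all regions: only the r=6 cylinder is present, so the union is just that shape — area = 101.82 mm². So its area = 101.82 mm². Layer 6 is larger (101.82 vs 57.28 mm²).

layer 6 (z = 0.6 mm)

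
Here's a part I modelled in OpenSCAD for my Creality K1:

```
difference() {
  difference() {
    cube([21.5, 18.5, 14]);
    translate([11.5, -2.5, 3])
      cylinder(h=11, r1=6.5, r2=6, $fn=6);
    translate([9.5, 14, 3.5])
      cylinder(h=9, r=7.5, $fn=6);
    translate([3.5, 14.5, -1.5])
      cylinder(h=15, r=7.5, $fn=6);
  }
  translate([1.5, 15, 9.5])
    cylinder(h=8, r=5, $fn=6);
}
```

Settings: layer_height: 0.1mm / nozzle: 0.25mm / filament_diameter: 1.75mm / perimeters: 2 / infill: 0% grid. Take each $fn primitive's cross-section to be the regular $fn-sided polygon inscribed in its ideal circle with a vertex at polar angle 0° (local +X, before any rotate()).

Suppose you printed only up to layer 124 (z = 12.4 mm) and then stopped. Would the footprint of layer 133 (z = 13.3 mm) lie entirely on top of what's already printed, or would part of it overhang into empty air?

part overhangs

Compare the two slices. At z = 12.4: the cube is present — its section is the full 21.5×18.5 rectangle (area 397.75 mm²); the cone at (11.5, -2.5) contributes a regular 6-gon of circumradius 6.073 (interpolated between r1=6.5 and r2=6 at t=0.855) (area = (6/2)·6.073²·sin(360°/6) = 95.81 mm²); the r=7.5 cylinder at (9.5, 14) contributes a regular 6-gon of circumradius 7.5 (area = (6/2)·7.500²·sin(360°/6) = 146.14 mm²); the r=7.5 cylinder at (3.5, 14.5) contributes a regular 6-gon of circumradius 7.5 (area = (6/2)·7.500²·sin(360°/6) = 146.14 mm²); After the difference (first − rest): starting from the 21.5×18.5 cube (397.75 mm²), the cone at (11.5, -2.5) partially overlaps it — only the 21.15 mm² overlap (of its 95.81 mm²) is removed, clipping the outline; the r=7.5 cylinder at (9.5, 14) partially overlaps it — only the 128.88 mm² overlap (of its 146.14 mm²) is removed, clipping the outline; the r=7.5 cylinder at (3.5, 14.5) partially overlaps it — only the 37.21 mm² overlap (of its 146.14 mm²) is removed, clipping the outline — area = 210.51 mm²; the cylinder at (1.5, 15): section is a regular 6-gon, circumradius r=5 (area = (6/2)·5.000²·sin(360°/6) = 64.95 mm²); Taking the first minus the rest: starting from the result so far (210.51 mm²), the r=5 cylinder at (1.5, 15) misses the remaining region (no effect) — area = 210.51 mm². At z = 13.3: the cube is present — its section is the full 21.5×18.5 rectangle (area 397.75 mm²); the cone at (11.5, -2.5) (r1=6.5→r2=6) has section circumradius 6.032 here — a regular 6-gon (area = (6/2)·6.032²·sin(360°/6) = 94.53 mm²); the cylinder at (9.5, 14) is absent (z outside [3.5, 12.5]); the r=7.5 cylinder at (3.5, 14.5) contributes a regular 6-gon of circumradius 7.5 (area = (6/2)·7.500²·sin(360°/6) = 146.14 mm²); Subtracting the remaining from the first: starting from the 21.5×18.5 cube (397.75 mm²), the cone at (11.5, -2.5) partially overlaps it — only the 20.71 mm² overlap (of its 94.53 mm²) is removed, clipping the outline; the r=7.5 cylinder at (3.5, 14.5) partially overlaps it — only the 98.65 mm² overlap (of its 146.14 mm²) is removed, clipping the outline — area = 278.39 mm²; the r=5 cylinder at (1.5, 15) gives a regular 6-gon of circumradius 5 (constant along its height) (area = (6/2)·5.000²·sin(360°/6) = 64.95 mm²); Subtracting the remaining from the first: starting from that combined region (278.39 mm²), the r=5 cylinder at (1.5, 15) misses the remaining region (no effect) — area = 278.39 mm². Checking containment: at z = 13.3 the cross-section extends beyond the z = 12.4 cross-section by about 67.88 mm².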